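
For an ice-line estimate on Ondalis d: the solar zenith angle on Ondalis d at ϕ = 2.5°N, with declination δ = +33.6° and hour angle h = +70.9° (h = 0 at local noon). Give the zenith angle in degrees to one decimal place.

θ_z = 72.8°

cos θ_z = sin ϕ sin δ + cos ϕ cos δ cos h = 0.024139 + 0.272287 = 0.296426.
θ_z = arccos(0.296426) = 72.8°.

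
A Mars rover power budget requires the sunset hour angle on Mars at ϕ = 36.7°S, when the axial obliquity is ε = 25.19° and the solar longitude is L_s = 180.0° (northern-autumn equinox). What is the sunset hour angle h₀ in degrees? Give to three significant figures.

h₀ = 90.0°

Solar declination: sin δ = sin ε · sin L_s = sin 25.19° × sin 180.0° = 0.00000, so δ = +0.000°.
cos h₀ = −tan ϕ · tan δ = −tan(-36.7°) × tan(+0.000°) = 0.0000, so h₀ = 1.5708 rad = 90.00°.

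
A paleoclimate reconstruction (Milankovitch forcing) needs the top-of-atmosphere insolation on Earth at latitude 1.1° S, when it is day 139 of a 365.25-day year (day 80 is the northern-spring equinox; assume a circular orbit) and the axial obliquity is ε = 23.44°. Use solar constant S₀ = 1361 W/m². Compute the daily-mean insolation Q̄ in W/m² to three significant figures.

Q̄ ≈ 403 W/m²

Solar longitude: λ_s = 360° × (139 − 80)/365.25 = 58.152°.
sin δ = sin 23.44° × sin 58.152° = 0.33790, so δ = +19.749°.
cos H₀ = −tan(-1.1°) tan(+19.749°) = 0.0069, H₀ = 1.5639 rad.
Bracket: H₀ sin φ sin δ + cos φ cos δ sin H₀ = 1.5639×-0.01920×0.33790 + 0.99982×0.94118×0.99998 = -0.010146 + 0.940992 = 0.930846.
Q̄ = (S₀/π) × [bracket] = (1361/π) × 0.930846 = 403.3 W/m².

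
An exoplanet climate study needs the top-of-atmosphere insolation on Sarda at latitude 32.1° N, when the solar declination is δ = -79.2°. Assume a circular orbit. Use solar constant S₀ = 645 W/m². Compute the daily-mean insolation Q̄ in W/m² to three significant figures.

Q̄ ≈ 0.00 W/m²

cos H₀ = −tan(+32.1°) tan(-79.200°) = 3.2884 ≥ 1 ⇒ polar night, H₀ = 0 and Q̄ = 0.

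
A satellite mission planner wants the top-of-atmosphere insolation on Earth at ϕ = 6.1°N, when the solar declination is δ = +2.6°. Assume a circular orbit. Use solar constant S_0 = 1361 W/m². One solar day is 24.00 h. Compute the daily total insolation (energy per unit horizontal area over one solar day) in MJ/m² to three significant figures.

cos h₀ = −tan(+6.1°) tan(+2.600°) = -0.0049, h₀ = 1.5756 rad.
Bracket: h₀ sin ϕ sin δ + cos ϕ cos δ sin h₀ = 1.5756×0.10626×0.04536 + 0.99434×0.99897×0.99999 = 0.007594 + 0.993306 = 1.000900.
Q̄ = (S_0/π) × [bracket] = (1361/π) × 1.000900 = 433.61 W/m².
Daily total = Q̄ × 24.00 h × 3600 s/h = 433.61 × 24.00 × 3600 / 10⁶ = 37.46 MJ/m².

37.5 MJ/m²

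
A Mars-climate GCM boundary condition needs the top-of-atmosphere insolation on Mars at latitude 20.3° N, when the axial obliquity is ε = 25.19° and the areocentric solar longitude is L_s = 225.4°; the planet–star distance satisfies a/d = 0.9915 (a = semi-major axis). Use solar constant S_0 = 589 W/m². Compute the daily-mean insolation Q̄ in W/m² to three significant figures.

Q̄ ≈ 135 W/m²

sin δ = sin 25.19° × sin 225.4° = -0.30305, so δ = -17.641°.
cos h₀ = −tan(+20.3°) tan(-17.641°) = 0.1176, h₀ = 1.4529 rad.
Bracket: h₀ sin ϕ sin δ + cos ϕ cos δ sin h₀ = 1.4529×0.34694×-0.30305 + 0.93789×0.95297×0.99306 = -0.152758 + 0.887578 = 0.734820.
Inverse-square distance factor (a/d)² = 0.9915² = 0.983072.
Q̄ = (S_0/π) × 0.983072 × [bracket] = (589/π) × 0.983072 × 0.734820 = 135.4 W/m².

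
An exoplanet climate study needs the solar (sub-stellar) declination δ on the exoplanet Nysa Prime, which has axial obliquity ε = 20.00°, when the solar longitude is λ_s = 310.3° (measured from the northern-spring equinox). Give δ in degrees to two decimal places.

δ = -15.12°

sin δ = sin ε · sin λ_s = sin 20.00° × sin 310.3° = -0.260848.
δ = arcsin(-0.260848) = -15.12°.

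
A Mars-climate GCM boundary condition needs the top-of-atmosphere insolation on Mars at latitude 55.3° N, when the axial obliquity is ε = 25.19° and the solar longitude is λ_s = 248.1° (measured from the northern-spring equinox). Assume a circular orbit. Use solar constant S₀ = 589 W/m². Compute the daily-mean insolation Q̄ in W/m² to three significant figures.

Solar declination: sin δ = sin ε · sin λ_s = sin 25.19° × sin 248.1° = -0.39491, so δ = -23.260°.
cos H₀ = −tan(+55.3°) tan(-23.260°) = 0.6208, H₀ = 0.9011 rad.
Bracket: H₀ sin φ sin δ + cos φ cos δ sin H₀ = 0.9011×0.82214×-0.39491 + 0.56928×0.91872×0.78399 = -0.292561 + 0.410034 = 0.117473.
Q̄ = (S₀/π) × [bracket] = (589/π) × 0.117473 = 22.02 W/m².

Q̄ ≈ 22.0 W/m²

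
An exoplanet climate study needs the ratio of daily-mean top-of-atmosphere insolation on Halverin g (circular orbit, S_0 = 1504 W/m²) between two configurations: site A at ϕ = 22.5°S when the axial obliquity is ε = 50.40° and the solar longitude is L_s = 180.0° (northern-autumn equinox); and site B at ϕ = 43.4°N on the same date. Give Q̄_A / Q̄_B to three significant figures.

— Configuration A (ϕ=-22.5°):
Solar declination: sin δ = sin ε · sin L_s = sin 50.40° × sin 180.0° = 0.00000, so δ = +0.000°.
cos h₀ = −tan(-22.5°) tan(+0.000°) = 0.0000, h₀ = 1.5708 rad.
Bracket: h₀ sin ϕ sin δ + cos ϕ cos δ sin h₀ = 1.5708×-0.38268×0.00000 + 0.92388×1.00000×1.00000 = -0.000000 + 0.923880 = 0.923880.
Q̄ = (S_0/π) × [bracket] = (1504/π) × 0.923880 = 442.30 W/m².
— Configuration B (ϕ=+43.4°):
cos h₀ = −tan(+43.4°) tan(+0.000°) = -0.0000, h₀ = 1.5708 rad.
Bracket: h₀ sin ϕ sin δ + cos ϕ cos δ sin h₀ = 1.5708×0.68709×0.00000 + 0.72657×1.00000×1.00000 = 0.000000 + 0.726570 = 0.726570.
Q̄ = (S_0/π) × [bracket] = (1504/π) × 0.726570 = 347.84 W/m².
Ratio Q̄_A / Q̄_B = 442.30 / 347.84 = 1.272.

Q̄_A / Q̄_B ≈ 1.27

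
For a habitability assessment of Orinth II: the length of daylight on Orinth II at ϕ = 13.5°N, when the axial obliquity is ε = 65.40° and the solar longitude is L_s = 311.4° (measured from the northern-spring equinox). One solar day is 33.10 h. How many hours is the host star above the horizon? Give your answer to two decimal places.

14.17 h

Solar declination: sin δ = sin ε · sin L_s = sin 65.40° × sin 311.4° = -0.68203, so δ = -43.002°.
cos h₀ = −tan ϕ · tan δ = −tan(+13.5°) × tan(-43.002°) = 0.2239, so h₀ = 1.3450 rad = 77.06°.
Daylight = 2h₀/(2π) × 33.10 h = (1.3450/π) × 33.10 = 14.17 h.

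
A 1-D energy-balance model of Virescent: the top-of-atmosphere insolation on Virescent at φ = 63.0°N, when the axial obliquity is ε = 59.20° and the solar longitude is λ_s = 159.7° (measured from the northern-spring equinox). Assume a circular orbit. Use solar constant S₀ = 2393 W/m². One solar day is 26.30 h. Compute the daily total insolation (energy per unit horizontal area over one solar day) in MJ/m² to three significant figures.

Solar declination: sin δ = sin ε · sin λ_s = sin 59.20° × sin 159.7° = 0.29800, so δ = +17.338°.
cos H₀ = −tan(+63.0°) tan(+17.338°) = -0.6127, H₀ = 2.2303 rad.
Bracket: H₀ sin φ sin δ + cos φ cos δ sin H₀ = 2.2303×0.89101×0.29800 + 0.45399×0.95456×0.79031 = 0.592191 + 0.342489 = 0.934680.
Q̄ = (S₀/π) × [bracket] = (2393/π) × 0.934680 = 711.96 W/m².
Daily total = Q̄ × 26.30 h × 3600 s/h = 711.96 × 26.30 × 3600 / 10⁶ = 67.41 MJ/m².

67.4 MJ/m²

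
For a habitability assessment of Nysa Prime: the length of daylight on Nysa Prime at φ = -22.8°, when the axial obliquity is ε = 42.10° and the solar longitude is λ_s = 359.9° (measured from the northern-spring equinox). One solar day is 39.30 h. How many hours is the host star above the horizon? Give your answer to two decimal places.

Solar declination: sin δ = sin ε · sin λ_s = sin 42.10° × sin 359.9° = -0.00117, so δ = -0.067°.
cos H₀ = −tan φ · tan δ = −tan(-22.8°) × tan(-0.067°) = -0.0005, so H₀ = 1.5713 rad = 90.03°.
Daylight = 2H₀/(2π) × 39.30 h = (1.5713/π) × 39.30 = 19.66 h.

19.66 h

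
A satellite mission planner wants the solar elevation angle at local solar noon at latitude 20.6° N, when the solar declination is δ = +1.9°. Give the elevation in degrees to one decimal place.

71.3°

At local noon the hour angle is zero, so the zenith angle equals |φ − δ| = |+20.6° − (+1.900°)| = 18.700°.
Elevation = 90° − 18.700° = 71.3°.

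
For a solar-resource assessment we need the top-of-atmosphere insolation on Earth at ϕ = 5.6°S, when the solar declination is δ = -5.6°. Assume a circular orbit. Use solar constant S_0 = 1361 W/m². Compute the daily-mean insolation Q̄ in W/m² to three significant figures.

Q̄ ≈ 436 W/m²

cos h₀ = −tan(-5.6°) tan(-5.600°) = -0.0096, h₀ = 1.5804 rad.
Bracket: h₀ sin ϕ sin δ + cos ϕ cos δ sin h₀ = 1.5804×-0.09758×-0.09758 + 0.99523×0.99523×0.99995 = 0.015048 + 0.990433 = 1.005481.
Q̄ = (S_0/π) × [bracket] = (1361/π) × 1.005481 = 435.6 W/m².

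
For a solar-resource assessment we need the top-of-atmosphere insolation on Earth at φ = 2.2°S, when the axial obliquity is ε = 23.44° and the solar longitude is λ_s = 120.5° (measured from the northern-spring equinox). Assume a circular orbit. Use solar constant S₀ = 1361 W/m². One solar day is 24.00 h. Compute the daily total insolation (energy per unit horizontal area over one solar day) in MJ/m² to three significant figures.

34.4 MJ/m²

Solar declination: sin δ = sin ε · sin λ_s = sin 23.44° × sin 120.5° = 0.34275, so δ = +20.044°.
cos H₀ = −tan(-2.2°) tan(+20.044°) = 0.0140, H₀ = 1.5568 rad.
Bracket: H₀ sin φ sin δ + cos φ cos δ sin H₀ = 1.5568×-0.03839×0.34275 + 0.99926×0.93943×0.99990 = -0.020485 + 0.938641 = 0.918156.
Q̄ = (S₀/π) × [bracket] = (1361/π) × 0.918156 = 397.76 W/m².
Daily total = Q̄ × 24.00 h × 3600 s/h = 397.76 × 24.00 × 3600 / 10⁶ = 34.37 MJ/m².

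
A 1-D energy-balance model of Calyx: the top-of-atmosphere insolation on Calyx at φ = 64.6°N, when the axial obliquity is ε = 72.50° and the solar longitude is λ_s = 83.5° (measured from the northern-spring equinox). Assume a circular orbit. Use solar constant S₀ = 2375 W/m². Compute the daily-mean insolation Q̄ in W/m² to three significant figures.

Solar declination: sin δ = sin ε · sin λ_s = sin 72.50° × sin 83.5° = 0.94759, so δ = +71.367°.
cos H₀ = −tan(+64.6°) tan(+71.367°) = -6.2461 ≤ −1 ⇒ polar day, H₀ = π.
Bracket: H₀ sin φ sin δ + cos φ cos δ sin H₀ = 3.1416×0.90334×0.94759 + 0.42894×0.31950×0.00000 = 2.689197 + 0.000000 = 2.689197.
Q̄ = (S₀/π) × [bracket] = (2375/π) × 2.689197 = 2033 W/m².

Q̄ ≈ 2.03e+03 W/m²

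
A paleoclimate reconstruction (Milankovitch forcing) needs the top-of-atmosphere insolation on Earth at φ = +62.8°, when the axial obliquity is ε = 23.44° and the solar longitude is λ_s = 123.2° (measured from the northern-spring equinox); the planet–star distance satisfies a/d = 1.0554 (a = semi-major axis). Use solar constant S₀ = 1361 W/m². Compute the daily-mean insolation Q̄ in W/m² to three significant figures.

Q̄ ≈ 484 W/m²

Solar declination: sin δ = sin ε · sin λ_s = sin 23.44° × sin 123.2° = 0.33286, so δ = +19.442°.
cos H₀ = −tan(+62.8°) tan(+19.442°) = -0.6868, H₀ = 2.3279 rad.
Bracket: H₀ sin φ sin δ + cos φ cos δ sin H₀ = 2.3279×0.88942×0.33286 + 0.45710×0.94298×0.72682 = 0.689180 + 0.313286 = 1.002466.
Inverse-square distance factor (a/d)² = 1.0554² = 1.113869.
Q̄ = (S₀/π) × 1.113869 × [bracket] = (1361/π) × 1.113869 × 1.002466 = 483.7 W/m².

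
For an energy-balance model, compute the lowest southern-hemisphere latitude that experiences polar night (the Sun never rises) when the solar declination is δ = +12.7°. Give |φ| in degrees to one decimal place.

Polar night requires cos H₀ = −tan φ tan δ ≥ 1, i.e. tan φ tan δ ≤ −1.
The boundary is |tan φ| · |tan δ| = 1, so |φ| = 90° − |δ| = 90° − 12.7° = 77.3° in the southern hemisphere.

|φ| = 77.3°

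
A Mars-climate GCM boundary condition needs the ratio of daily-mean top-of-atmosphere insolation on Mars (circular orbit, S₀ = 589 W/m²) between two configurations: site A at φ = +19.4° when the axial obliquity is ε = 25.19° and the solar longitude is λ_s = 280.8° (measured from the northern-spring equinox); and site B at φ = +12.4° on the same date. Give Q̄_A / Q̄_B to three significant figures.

Q̄_A / Q̄_B ≈ 0.866

— Configuration A (φ=+19.4°):
Solar declination: sin δ = sin ε · sin λ_s = sin 25.19° × sin 280.8° = -0.41808, so δ = -24.714°.
cos H₀ = −tan(+19.4°) tan(-24.714°) = 0.1621, H₀ = 1.4080 rad.
Bracket: H₀ sin φ sin δ + cos φ cos δ sin H₀ = 1.4080×0.33216×-0.41808 + 0.94322×0.90841×0.98678 = -0.195528 + 0.845503 = 0.649975.
Q̄ = (S₀/π) × [bracket] = (589/π) × 0.649975 = 121.86 W/m².
— Configuration B (φ=+12.4°):
cos H₀ = −tan(+12.4°) tan(-24.714°) = 0.1012, H₀ = 1.4694 rad.
Bracket: H₀ sin φ sin δ + cos φ cos δ sin H₀ = 1.4694×0.21474×-0.41808 + 0.97667×0.90841×0.99487 = -0.131921 + 0.882665 = 0.750744.
Q̄ = (S₀/π) × [bracket] = (589/π) × 0.750744 = 140.75 W/m².
Ratio Q̄_A / Q̄_B = 121.86 / 140.75 = 0.8658.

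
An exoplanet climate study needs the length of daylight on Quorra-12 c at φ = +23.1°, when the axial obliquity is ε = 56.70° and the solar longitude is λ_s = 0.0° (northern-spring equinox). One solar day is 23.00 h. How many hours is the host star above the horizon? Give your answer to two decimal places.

Solar declination: sin δ = sin ε · sin λ_s = sin 56.70° × sin 0.0° = 0.00000, so δ = +0.000°.
cos H₀ = −tan φ · tan δ = −tan(+23.1°) × tan(+0.000°) = -0.0000, so H₀ = 1.5708 rad = 90.00°.
Daylight = 2H₀/(2π) × 23.00 h = (1.5708/π) × 23.00 = 11.50 h.

11.50 h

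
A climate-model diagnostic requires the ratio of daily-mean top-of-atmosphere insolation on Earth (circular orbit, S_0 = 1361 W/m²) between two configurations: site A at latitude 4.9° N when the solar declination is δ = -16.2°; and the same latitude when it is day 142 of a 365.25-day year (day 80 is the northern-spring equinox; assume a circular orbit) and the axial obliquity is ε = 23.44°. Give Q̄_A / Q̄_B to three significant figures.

Q̄_A / Q̄_B ≈ 0.937

— Configuration A (ϕ=+4.9°):
cos h₀ = −tan(+4.9°) tan(-16.200°) = 0.0249, h₀ = 1.5459 rad.
Bracket: h₀ sin ϕ sin δ + cos ϕ cos δ sin h₀ = 1.5459×0.08542×-0.27899 + 0.99635×0.96029×0.99969 = -0.036841 + 0.956488 = 0.919647.
Q̄ = (S_0/π) × [bracket] = (1361/π) × 0.919647 = 398.41 W/m².
— Configuration B (ϕ=+4.9°):
Solar longitude: L_s = 360° × (142 − 80)/365.25 = 61.109°.
sin δ = sin 23.44° × sin 61.109° = 0.34828, so δ = +20.382°.
cos h₀ = −tan(+4.9°) tan(+20.382°) = -0.0319, h₀ = 1.6027 rad.
Bracket: h₀ sin ϕ sin δ + cos ϕ cos δ sin h₀ = 1.6027×0.08542×0.34828 + 0.99635×0.93739×0.99949 = 0.047680 + 0.933492 = 0.981172.
Q̄ = (S_0/π) × [bracket] = (1361/π) × 0.981172 = 425.06 W/m².
Ratio Q̄_A / Q̄_B = 398.41 / 425.06 = 0.9373.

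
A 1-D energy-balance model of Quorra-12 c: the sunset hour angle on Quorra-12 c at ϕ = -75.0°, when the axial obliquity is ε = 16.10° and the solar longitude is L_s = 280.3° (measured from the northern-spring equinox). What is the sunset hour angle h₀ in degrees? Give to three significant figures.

h₀ = 180°

Solar declination: sin δ = sin ε · sin L_s = sin 16.10° × sin 280.3° = -0.27285, so δ = -15.834°.
Sunrise equation: cos h₀ = −tan ϕ · tan δ = -1.0584 ≤ −1, so the host star never sets (polar day) and h₀ = π.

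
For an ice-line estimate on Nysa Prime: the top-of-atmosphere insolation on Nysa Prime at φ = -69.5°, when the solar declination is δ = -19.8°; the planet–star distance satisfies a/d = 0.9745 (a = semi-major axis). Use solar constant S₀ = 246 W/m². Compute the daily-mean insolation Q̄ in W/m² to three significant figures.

Q̄ ≈ 74.3 W/m²

cos H₀ = −tan(-69.5°) tan(-19.800°) = -0.9629, H₀ = 2.8684 rad.
Bracket: H₀ sin φ sin δ + cos φ cos δ sin H₀ = 2.8684×-0.93667×-0.33874 + 0.35021×0.94088×0.26978 = 0.910108 + 0.088894 = 0.999002.
Inverse-square distance factor (a/d)² = 0.9745² = 0.949650.
Q̄ = (S₀/π) × 0.949650 × [bracket] = (246/π) × 0.949650 × 0.999002 = 74.29 W/m².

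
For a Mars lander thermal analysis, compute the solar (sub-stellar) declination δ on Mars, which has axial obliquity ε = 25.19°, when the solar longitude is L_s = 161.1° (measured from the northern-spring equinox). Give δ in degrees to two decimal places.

δ = +7.92°

sin δ = sin ε · sin L_s = sin 25.19° × sin 161.1° = 0.137866.
δ = arcsin(0.137866) = +7.92°.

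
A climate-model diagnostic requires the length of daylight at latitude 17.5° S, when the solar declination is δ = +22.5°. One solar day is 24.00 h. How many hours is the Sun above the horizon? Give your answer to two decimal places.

11.00 h

cos H₀ = −tan φ · tan δ = −tan(-17.5°) × tan(+22.500°) = 0.1306, so H₀ = 1.4398 rad = 82.50°.
Daylight = 2H₀/(2π) × 24.00 h = (1.4398/π) × 24.00 = 11.00 h.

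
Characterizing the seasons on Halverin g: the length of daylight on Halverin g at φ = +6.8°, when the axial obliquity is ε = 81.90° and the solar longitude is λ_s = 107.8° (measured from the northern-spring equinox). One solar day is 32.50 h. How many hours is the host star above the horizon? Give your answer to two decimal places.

Solar declination: sin δ = sin ε · sin λ_s = sin 81.90° × sin 107.8° = 0.94263, so δ = +70.498°.
cos H₀ = −tan φ · tan δ = −tan(+6.8°) × tan(+70.498°) = -0.3367, so H₀ = 1.9142 rad = 109.68°.
Daylight = 2H₀/(2π) × 32.50 h = (1.9142/π) × 32.50 = 19.80 h.

19.80 h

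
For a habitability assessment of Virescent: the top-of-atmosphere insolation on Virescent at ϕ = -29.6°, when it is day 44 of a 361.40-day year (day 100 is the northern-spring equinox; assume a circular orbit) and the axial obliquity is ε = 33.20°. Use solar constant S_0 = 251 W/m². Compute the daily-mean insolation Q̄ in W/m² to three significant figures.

Solar longitude: L_s = 360° × (44 − 100)/361.40 = -55.783°, i.e. -55.783° + 360° = 304.217°.
sin δ = sin 33.20° × sin 304.217° = -0.45279, so δ = -26.923°.
cos h₀ = −tan(-29.6°) tan(-26.923°) = -0.2885, h₀ = 1.8634 rad.
Bracket: h₀ sin ϕ sin δ + cos ϕ cos δ sin h₀ = 1.8634×-0.49394×-0.45279 + 0.86949×0.89162×0.95748 = 0.416751 + 0.742291 = 1.159042.
Q̄ = (S_0/π) × [bracket] = (251/π) × 1.159042 = 92.60 W/m².

Q̄ ≈ 92.6 W/m²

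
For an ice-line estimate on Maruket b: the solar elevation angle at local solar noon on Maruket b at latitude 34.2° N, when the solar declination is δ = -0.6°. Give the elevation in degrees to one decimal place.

At local noon the hour angle is zero, so the zenith angle equals |φ − δ| = |+34.2° − (-0.600°)| = 34.800°.
Elevation = 90° − 34.800° = 55.2°.

55.2°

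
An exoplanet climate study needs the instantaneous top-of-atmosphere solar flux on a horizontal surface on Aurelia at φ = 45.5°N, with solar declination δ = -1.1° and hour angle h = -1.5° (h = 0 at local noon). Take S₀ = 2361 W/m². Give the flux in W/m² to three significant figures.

1.62e+03 W/m²

cos θ_z = sin φ sin δ + cos φ cos δ cos h = -0.013693 + 0.700540 = 0.686847.
Flux = S₀ · cos θ_z = 2361 × 0.686847 = 1622 W/m².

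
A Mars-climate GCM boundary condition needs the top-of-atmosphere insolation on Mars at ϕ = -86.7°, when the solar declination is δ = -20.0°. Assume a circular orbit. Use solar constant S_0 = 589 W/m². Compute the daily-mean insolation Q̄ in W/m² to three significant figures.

cos h₀ = −tan(-86.7°) tan(-20.000°) = -6.3124 ≤ −1 ⇒ polar day, h₀ = π.
Bracket: h₀ sin ϕ sin δ + cos ϕ cos δ sin h₀ = 3.1416×-0.99834×-0.34202 + 0.05756×0.93969×0.00000 = 1.072706 + 0.000000 = 1.072706.
Q̄ = (S_0/π) × [bracket] = (589/π) × 1.072706 = 201.1 W/m².

Q̄ ≈ 201 W/m²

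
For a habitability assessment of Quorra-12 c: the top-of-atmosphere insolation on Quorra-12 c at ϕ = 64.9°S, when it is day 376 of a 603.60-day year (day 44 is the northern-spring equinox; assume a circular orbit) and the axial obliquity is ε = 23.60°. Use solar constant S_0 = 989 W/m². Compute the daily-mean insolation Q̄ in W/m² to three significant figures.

Solar longitude: L_s = 360° × (376 − 44)/603.60 = 198.012°.
sin δ = sin 23.60° × sin 198.012° = -0.12379, so δ = -7.111°.
cos h₀ = −tan(-64.9°) tan(-7.111°) = -0.2663, h₀ = 1.8404 rad.
Bracket: h₀ sin ϕ sin δ + cos ϕ cos δ sin h₀ = 1.8404×-0.90557×-0.12379 + 0.42420×0.99231×0.96388 = 0.206310 + 0.405734 = 0.612044.
Q̄ = (S_0/π) × [bracket] = (989/π) × 0.612044 = 192.7 W/m².

Q̄ ≈ 193 W/m²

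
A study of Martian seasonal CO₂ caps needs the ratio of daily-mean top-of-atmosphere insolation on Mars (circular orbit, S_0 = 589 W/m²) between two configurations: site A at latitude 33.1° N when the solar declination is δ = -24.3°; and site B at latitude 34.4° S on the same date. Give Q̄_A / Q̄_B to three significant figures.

Q̄_A / Q̄_B ≈ 0.385

— Configuration A (ϕ=+33.1°):
cos h₀ = −tan(+33.1°) tan(-24.300°) = 0.2943, h₀ = 1.2720 rad.
Bracket: h₀ sin ϕ sin δ + cos ϕ cos δ sin h₀ = 1.2720×0.54610×-0.41151 + 0.83772×0.91140×0.95570 = -0.285851 + 0.729675 = 0.443824.
Q̄ = (S_0/π) × [bracket] = (589/π) × 0.443824 = 83.210 W/m².
— Configuration B (ϕ=-34.4°):
cos h₀ = −tan(-34.4°) tan(-24.300°) = -0.3092, h₀ = 1.8851 rad.
Bracket: h₀ sin ϕ sin δ + cos ϕ cos δ sin h₀ = 1.8851×-0.56497×-0.41151 + 0.82511×0.91140×0.95101 = 0.438268 + 0.715165 = 1.153433.
Q̄ = (S_0/π) × [bracket] = (589/π) × 1.153433 = 216.25 W/m².
Ratio Q̄_A / Q̄_B = 83.210 / 216.25 = 0.3848.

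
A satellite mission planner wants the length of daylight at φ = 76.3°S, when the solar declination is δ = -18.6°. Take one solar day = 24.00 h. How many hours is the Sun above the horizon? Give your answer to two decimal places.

24.00 h

Sunrise equation: cos H₀ = −tan φ · tan δ = -1.3805 ≤ −1, so the Sun never sets (polar day) and H₀ = π.
Daylight = 2H₀/(2π) × 24.00 h = (3.1416/π) × 24.00 = 24.00 h.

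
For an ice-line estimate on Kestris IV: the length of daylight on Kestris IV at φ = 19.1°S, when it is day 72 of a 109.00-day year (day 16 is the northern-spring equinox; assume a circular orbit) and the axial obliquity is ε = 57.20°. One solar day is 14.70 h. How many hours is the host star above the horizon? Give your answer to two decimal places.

Solar longitude: λ_s = 360° × (72 − 16)/109.00 = 184.954°.
sin δ = sin 57.20° × sin 184.954° = -0.07259, so δ = -4.163°.
cos H₀ = −tan φ · tan δ = −tan(-19.1°) × tan(-4.163°) = -0.0252, so H₀ = 1.5960 rad = 91.44°.
Daylight = 2H₀/(2π) × 14.70 h = (1.5960/π) × 14.70 = 7.47 h.

7.47 h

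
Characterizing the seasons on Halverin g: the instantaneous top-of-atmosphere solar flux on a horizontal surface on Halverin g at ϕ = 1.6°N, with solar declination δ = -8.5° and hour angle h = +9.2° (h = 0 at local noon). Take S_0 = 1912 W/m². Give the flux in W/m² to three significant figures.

cos θ_z = sin ϕ sin δ + cos ϕ cos δ cos h = -0.004127 + 0.975913 = 0.971786.
Flux = S_0 · cos θ_z = 1912 × 0.971786 = 1858 W/m².

1.86e+03 W/m²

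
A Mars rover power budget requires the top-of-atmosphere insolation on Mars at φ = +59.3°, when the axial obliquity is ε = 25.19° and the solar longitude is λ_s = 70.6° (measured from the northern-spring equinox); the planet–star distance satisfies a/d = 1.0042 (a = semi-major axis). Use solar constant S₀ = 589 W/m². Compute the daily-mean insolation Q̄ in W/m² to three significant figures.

Solar declination: sin δ = sin ε · sin λ_s = sin 25.19° × sin 70.6° = 0.40146, so δ = +23.669°.
cos H₀ = −tan(+59.3°) tan(+23.669°) = -0.7382, H₀ = 2.4012 rad.
Bracket: H₀ sin φ sin δ + cos φ cos δ sin H₀ = 2.4012×0.85985×0.40146 + 0.51054×0.91588×0.67455 = 0.828883 + 0.315415 = 1.144298.
Inverse-square distance factor (a/d)² = 1.0042² = 1.008418.
Q̄ = (S₀/π) × 1.008418 × [bracket] = (589/π) × 1.008418 × 1.144298 = 216.3 W/m².

Q̄ ≈ 216 W/m²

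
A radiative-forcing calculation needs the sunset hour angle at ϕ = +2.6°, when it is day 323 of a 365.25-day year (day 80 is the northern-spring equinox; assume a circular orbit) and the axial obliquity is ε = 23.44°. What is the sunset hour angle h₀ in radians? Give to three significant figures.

Solar longitude: L_s = 360° × (323 − 80)/365.25 = 239.507°.
sin δ = sin 23.44° × sin 239.507° = -0.34277, so δ = -20.046°.
cos h₀ = −tan ϕ · tan δ = −tan(+2.6°) × tan(-20.046°) = 0.0166, so h₀ = 1.5542 rad = 89.05°.

h₀ = 1.55 rad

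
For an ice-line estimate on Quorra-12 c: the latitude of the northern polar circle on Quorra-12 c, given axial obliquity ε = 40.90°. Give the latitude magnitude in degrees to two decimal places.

The polar circle is the lowest latitude that experiences at least one full rotation of continuous daylight at the northern-summer solstice; it lies at |φ| = 90° − ε = 90° − 40.90° = 49.10°.

49.10°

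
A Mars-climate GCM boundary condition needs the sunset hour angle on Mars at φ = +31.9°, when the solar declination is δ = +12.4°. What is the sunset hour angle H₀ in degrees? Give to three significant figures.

cos H₀ = −tan φ · tan δ = −tan(+31.9°) × tan(+12.400°) = -0.1369, so H₀ = 1.7081 rad = 97.87°.

H₀ = 97.9°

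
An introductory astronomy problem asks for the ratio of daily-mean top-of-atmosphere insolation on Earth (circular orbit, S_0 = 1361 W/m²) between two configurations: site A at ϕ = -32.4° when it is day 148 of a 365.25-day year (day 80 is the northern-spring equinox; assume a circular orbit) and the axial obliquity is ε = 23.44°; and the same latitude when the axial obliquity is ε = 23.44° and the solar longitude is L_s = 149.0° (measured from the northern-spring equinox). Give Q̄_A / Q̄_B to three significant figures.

— Configuration A (ϕ=-32.4°):
Solar longitude: L_s = 360° × (148 − 80)/365.25 = 67.023°.
sin δ = sin 23.44° × sin 67.023° = 0.36623, so δ = +21.483°.
cos h₀ = −tan(-32.4°) tan(+21.483°) = 0.2498, h₀ = 1.3184 rad.
Bracket: h₀ sin ϕ sin δ + cos ϕ cos δ sin h₀ = 1.3184×-0.53583×0.36623 + 0.84433×0.93053×0.96831 = -0.258719 + 0.760776 = 0.502057.
Q̄ = (S_0/π) × [bracket] = (1361/π) × 0.502057 = 217.50 W/m².
— Configuration B (ϕ=-32.4°):
Solar declination: sin δ = sin ε · sin L_s = sin 23.44° × sin 149.0° = 0.20488, so δ = +11.822°.
cos h₀ = −tan(-32.4°) tan(+11.822°) = 0.1328, h₀ = 1.4376 rad.
Bracket: h₀ sin ϕ sin δ + cos ϕ cos δ sin h₀ = 1.4376×-0.53583×0.20488 + 0.84433×0.97879×0.99114 = -0.157821 + 0.819100 = 0.661279.
Q̄ = (S_0/π) × [bracket] = (1361/π) × 0.661279 = 286.48 W/m².
Ratio Q̄_A / Q̄_B = 217.50 / 286.48 = 0.7592.

Q̄_A / Q̄_B ≈ 0.759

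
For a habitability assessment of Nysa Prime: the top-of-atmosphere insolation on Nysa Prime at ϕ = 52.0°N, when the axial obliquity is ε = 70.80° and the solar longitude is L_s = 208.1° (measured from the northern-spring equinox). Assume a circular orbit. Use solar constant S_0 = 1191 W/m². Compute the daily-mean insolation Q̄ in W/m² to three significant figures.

Solar declination: sin δ = sin ε · sin L_s = sin 70.80° × sin 208.1° = -0.44481, so δ = -26.411°.
cos h₀ = −tan(+52.0°) tan(-26.411°) = 0.6357, h₀ = 0.8819 rad.
Bracket: h₀ sin ϕ sin δ + cos ϕ cos δ sin h₀ = 0.8819×0.78801×-0.44481 + 0.61566×0.89562×0.77195 = -0.309119 + 0.425651 = 0.116532.
Q̄ = (S_0/π) × [bracket] = (1191/π) × 0.116532 = 44.18 W/m².

Q̄ ≈ 44.2 W/m²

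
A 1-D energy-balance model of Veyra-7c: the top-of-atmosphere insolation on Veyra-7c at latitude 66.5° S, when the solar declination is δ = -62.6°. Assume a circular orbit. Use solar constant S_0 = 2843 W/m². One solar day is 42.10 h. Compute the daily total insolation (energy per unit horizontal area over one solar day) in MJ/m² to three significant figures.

351 MJ/m²

cos h₀ = −tan(-66.5°) tan(-62.600°) = -4.4368 ≤ −1 ⇒ polar day, h₀ = π.
Bracket: h₀ sin ϕ sin δ + cos ϕ cos δ sin h₀ = 3.1416×-0.91706×-0.88782 + 0.39875×0.46020×0.00000 = 2.557841 + 0.000000 = 2.557841.
Q̄ = (S_0/π) × [bracket] = (2843/π) × 2.557841 = 2314.7 W/m².
Daily total = Q̄ × 42.10 h × 3600 s/h = 2314.7 × 42.10 × 3600 / 10⁶ = 350.8 MJ/m².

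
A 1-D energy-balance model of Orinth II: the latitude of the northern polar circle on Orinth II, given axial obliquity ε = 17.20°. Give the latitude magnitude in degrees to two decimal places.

The polar circle is the lowest latitude that experiences at least one full rotation of continuous daylight at the northern-summer solstice; it lies at |φ| = 90° − ε = 90° − 17.20° = 72.80°.

72.80°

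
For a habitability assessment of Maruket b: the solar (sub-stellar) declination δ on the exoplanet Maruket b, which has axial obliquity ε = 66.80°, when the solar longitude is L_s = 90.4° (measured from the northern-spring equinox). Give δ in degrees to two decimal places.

δ = +66.80°

sin δ = sin ε · sin L_s = sin 66.80° × sin 90.4° = 0.919113.
δ = arcsin(0.919113) = +66.80°.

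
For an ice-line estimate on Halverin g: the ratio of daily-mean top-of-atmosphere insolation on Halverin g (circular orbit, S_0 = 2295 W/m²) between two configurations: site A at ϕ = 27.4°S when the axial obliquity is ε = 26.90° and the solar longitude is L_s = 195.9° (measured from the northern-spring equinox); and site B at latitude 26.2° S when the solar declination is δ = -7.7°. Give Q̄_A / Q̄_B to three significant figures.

— Configuration A (ϕ=-27.4°):
Solar declination: sin δ = sin ε · sin L_s = sin 26.90° × sin 195.9° = -0.12395, so δ = -7.120°.
cos h₀ = −tan(-27.4°) tan(-7.120°) = -0.0647, h₀ = 1.6356 rad.
Bracket: h₀ sin ϕ sin δ + cos ϕ cos δ sin h₀ = 1.6356×-0.46020×-0.12395 + 0.88782×0.99229×0.99790 = 0.093298 + 0.879125 = 0.972423.
Q̄ = (S_0/π) × [bracket] = (2295/π) × 0.972423 = 710.38 W/m².
— Configuration B (ϕ=-26.2°):
cos h₀ = −tan(-26.2°) tan(-7.700°) = -0.0665, h₀ = 1.6374 rad.
Bracket: h₀ sin ϕ sin δ + cos ϕ cos δ sin h₀ = 1.6374×-0.44151×-0.13399 + 0.89726×0.99098×0.99778 = 0.096865 + 0.887193 = 0.984058.
Q̄ = (S_0/π) × [bracket] = (2295/π) × 0.984058 = 718.88 W/m².
Ratio Q̄_A / Q̄_B = 710.38 / 718.88 = 0.9882.

Q̄_A / Q̄_B ≈ 0.988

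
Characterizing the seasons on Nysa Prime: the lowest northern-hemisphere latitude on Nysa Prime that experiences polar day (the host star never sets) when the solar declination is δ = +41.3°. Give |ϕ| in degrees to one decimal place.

|ϕ| = 48.7°

Polar day requires cos h₀ = −tan ϕ tan δ ≤ −1, i.e. tan ϕ tan δ ≥ 1.
The boundary is |tan ϕ| · |tan δ| = 1, so |ϕ| = 90° − |δ| = 90° − 41.3° = 48.7° in the northern hemisphere.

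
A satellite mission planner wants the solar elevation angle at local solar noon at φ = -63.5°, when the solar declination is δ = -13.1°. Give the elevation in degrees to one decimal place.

39.6°

At local noon the hour angle is zero, so the zenith angle equals |φ − δ| = |-63.5° − (-13.100°)| = 50.400°.
Elevation = 90° − 50.400° = 39.6°.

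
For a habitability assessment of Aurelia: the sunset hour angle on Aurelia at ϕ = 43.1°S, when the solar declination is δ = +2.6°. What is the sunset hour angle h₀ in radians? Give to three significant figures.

cos h₀ = −tan ϕ · tan δ = −tan(-43.1°) × tan(+2.600°) = 0.0425, so h₀ = 1.5283 rad = 87.56°.

h₀ = 1.53 rad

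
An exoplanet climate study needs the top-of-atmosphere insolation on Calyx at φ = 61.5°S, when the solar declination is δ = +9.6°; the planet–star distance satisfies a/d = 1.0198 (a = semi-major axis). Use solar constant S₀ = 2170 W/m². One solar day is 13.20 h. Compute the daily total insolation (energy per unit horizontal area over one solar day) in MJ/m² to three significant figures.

cos H₀ = −tan(-61.5°) tan(+9.600°) = 0.3115, H₀ = 1.2540 rad.
Bracket: H₀ sin φ sin δ + cos φ cos δ sin H₀ = 1.2540×-0.87882×0.16677 + 0.47716×0.98600×0.95024 = -0.183787 + 0.447069 = 0.263282.
Inverse-square distance factor (a/d)² = 1.0198² = 1.039992.
Q̄ = (S₀/π) × 1.039992 × [bracket] = (2170/π) × 1.039992 × 0.263282 = 189.13 W/m².
Daily total = Q̄ × 13.20 h × 3600 s/h = 189.13 × 13.20 × 3600 / 10⁶ = 8.987 MJ/m².

8.99 MJ/m²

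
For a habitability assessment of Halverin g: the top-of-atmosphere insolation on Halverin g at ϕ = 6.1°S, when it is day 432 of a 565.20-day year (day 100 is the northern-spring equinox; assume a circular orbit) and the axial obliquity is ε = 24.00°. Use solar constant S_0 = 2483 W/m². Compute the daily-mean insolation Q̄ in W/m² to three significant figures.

Solar longitude: L_s = 360° × (432 − 100)/565.20 = 211.465°.
sin δ = sin 24.00° × sin 211.465° = -0.21231, so δ = -12.258°.
cos h₀ = −tan(-6.1°) tan(-12.258°) = -0.0232, h₀ = 1.5940 rad.
Bracket: h₀ sin ϕ sin δ + cos ϕ cos δ sin h₀ = 1.5940×-0.10626×-0.21231 + 0.99434×0.97720×0.99973 = 0.035961 + 0.971407 = 1.007368.
Q̄ = (S_0/π) × [bracket] = (2483/π) × 1.007368 = 796.2 W/m².

Q̄ ≈ 796 W/m²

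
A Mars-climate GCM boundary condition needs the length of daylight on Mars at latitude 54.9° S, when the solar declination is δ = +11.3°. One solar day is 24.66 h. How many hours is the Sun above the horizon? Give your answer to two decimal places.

10.07 h

cos h₀ = −tan ϕ · tan δ = −tan(-54.9°) × tan(+11.300°) = 0.2843, so h₀ = 1.2825 rad = 73.48°.
Daylight = 2h₀/(2π) × 24.66 h = (1.2825/π) × 24.66 = 10.07 h.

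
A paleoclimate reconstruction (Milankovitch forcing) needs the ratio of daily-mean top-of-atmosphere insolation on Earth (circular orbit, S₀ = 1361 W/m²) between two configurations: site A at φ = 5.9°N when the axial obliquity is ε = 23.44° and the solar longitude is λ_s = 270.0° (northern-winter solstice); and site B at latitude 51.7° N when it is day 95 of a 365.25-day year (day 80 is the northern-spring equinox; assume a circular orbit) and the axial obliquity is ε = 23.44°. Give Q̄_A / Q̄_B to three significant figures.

— Configuration A (φ=+5.9°):
Solar declination: sin δ = sin ε · sin λ_s = sin 23.44° × sin 270.0° = -0.39779, so δ = -23.440°.
cos H₀ = −tan(+5.9°) tan(-23.440°) = 0.0448, H₀ = 1.5260 rad.
Bracket: H₀ sin φ sin δ + cos φ cos δ sin H₀ = 1.5260×0.10279×-0.39779 + 0.99470×0.91748×0.99900 = -0.062396 + 0.911705 = 0.849309.
Q̄ = (S₀/π) × [bracket] = (1361/π) × 0.849309 = 367.94 W/m².
— Configuration B (φ=+51.7°):
Solar longitude: λ_s = 360° × (95 − 80)/365.25 = 14.784°.
sin δ = sin 23.44° × sin 14.784° = 0.10151, so δ = +5.826°.
cos H₀ = −tan(+51.7°) tan(+5.826°) = -0.1292, H₀ = 1.7004 rad.
Bracket: H₀ sin φ sin δ + cos φ cos δ sin H₀ = 1.7004×0.78478×0.10151 + 0.61978×0.99483×0.99162 = 0.135459 + 0.611409 = 0.746868.
Q̄ = (S₀/π) × [bracket] = (1361/π) × 0.746868 = 323.56 W/m².
Ratio Q̄_A / Q̄_B = 367.94 / 323.56 = 1.137.

Q̄_A / Q̄_B ≈ 1.14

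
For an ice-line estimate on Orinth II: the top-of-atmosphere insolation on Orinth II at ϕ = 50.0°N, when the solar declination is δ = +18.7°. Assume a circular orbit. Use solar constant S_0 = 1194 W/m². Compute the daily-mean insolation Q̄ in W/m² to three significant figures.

cos h₀ = −tan(+50.0°) tan(+18.700°) = -0.4034, h₀ = 1.9860 rad.
Bracket: h₀ sin ϕ sin δ + cos ϕ cos δ sin h₀ = 1.9860×0.76604×0.32061 + 0.64279×0.94721×0.91503 = 0.487762 + 0.557123 = 1.044885.
Q̄ = (S_0/π) × [bracket] = (1194/π) × 1.044885 = 397.1 W/m².

Q̄ ≈ 397 W/m²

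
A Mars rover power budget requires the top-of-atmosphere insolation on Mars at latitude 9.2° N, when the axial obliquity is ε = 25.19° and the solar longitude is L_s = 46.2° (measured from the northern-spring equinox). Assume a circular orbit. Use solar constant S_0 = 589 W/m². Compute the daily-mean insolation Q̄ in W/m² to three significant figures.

Q̄ ≈ 191 W/m²

Solar declination: sin δ = sin ε · sin L_s = sin 25.19° × sin 46.2° = 0.30720, so δ = +17.890°.
cos h₀ = −tan(+9.2°) tan(+17.890°) = -0.0523, h₀ = 1.6231 rad.
Bracket: h₀ sin ϕ sin δ + cos ϕ cos δ sin h₀ = 1.6231×0.15988×0.30720 + 0.98714×0.95165×0.99863 = 0.079719 + 0.938125 = 1.017844.
Q̄ = (S_0/π) × [bracket] = (589/π) × 1.017844 = 190.8 W/m².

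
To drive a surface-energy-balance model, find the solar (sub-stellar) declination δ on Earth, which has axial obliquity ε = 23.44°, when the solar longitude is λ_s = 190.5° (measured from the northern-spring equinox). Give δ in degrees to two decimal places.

sin δ = sin ε · sin λ_s = sin 23.44° × sin 190.5° = -0.072491.
δ = arcsin(-0.072491) = -4.16°.

δ = -4.16°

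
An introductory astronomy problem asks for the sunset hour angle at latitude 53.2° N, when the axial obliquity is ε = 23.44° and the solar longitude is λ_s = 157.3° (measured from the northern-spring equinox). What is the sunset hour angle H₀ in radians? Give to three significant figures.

H₀ = 1.78 rad

Solar declination: sin δ = sin ε · sin λ_s = sin 23.44° × sin 157.3° = 0.15351, so δ = +8.830°.
cos H₀ = −tan φ · tan δ = −tan(+53.2°) × tan(+8.830°) = -0.2077, so H₀ = 1.7800 rad = 101.99°.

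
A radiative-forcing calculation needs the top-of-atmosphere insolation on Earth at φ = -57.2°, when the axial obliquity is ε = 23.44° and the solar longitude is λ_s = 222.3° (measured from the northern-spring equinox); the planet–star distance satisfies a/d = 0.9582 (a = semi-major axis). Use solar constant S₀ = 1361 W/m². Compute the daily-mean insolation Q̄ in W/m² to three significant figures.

Q̄ ≈ 368 W/m²

Solar declination: sin δ = sin ε · sin λ_s = sin 23.44° × sin 222.3° = -0.26772, so δ = -15.528°.
cos H₀ = −tan(-57.2°) tan(-15.528°) = -0.4312, H₀ = 2.0166 rad.
Bracket: H₀ sin φ sin δ + cos φ cos δ sin H₀ = 2.0166×-0.84057×-0.26772 + 0.54171×0.96350×0.90228 = 0.453810 + 0.470934 = 0.924744.
Inverse-square distance factor (a/d)² = 0.9582² = 0.918147.
Q̄ = (S₀/π) × 0.918147 × [bracket] = (1361/π) × 0.918147 × 0.924744 = 367.8 W/m².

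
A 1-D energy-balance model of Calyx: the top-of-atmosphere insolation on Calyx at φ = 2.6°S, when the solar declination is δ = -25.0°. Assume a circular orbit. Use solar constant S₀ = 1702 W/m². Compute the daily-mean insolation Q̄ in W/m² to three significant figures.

Q̄ ≈ 507 W/m²

cos H₀ = −tan(-2.6°) tan(-25.000°) = -0.0212, H₀ = 1.5920 rad.
Bracket: H₀ sin φ sin δ + cos φ cos δ sin H₀ = 1.5920×-0.04536×-0.42262 + 0.99897×0.90631×0.99978 = 0.030519 + 0.905177 = 0.935696.
Q̄ = (S₀/π) × [bracket] = (1702/π) × 0.935696 = 506.9 W/m².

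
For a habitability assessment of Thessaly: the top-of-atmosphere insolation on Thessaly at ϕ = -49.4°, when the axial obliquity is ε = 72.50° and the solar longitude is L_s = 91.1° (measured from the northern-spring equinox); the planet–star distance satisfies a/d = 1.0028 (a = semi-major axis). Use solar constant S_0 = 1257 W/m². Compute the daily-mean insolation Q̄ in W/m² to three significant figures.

Solar declination: sin δ = sin ε · sin L_s = sin 72.50° × sin 91.1° = 0.95354, so δ = +72.467°.
cos h₀ = −tan(-49.4°) tan(+72.467°) = 3.6928 ≥ 1 ⇒ polar night, h₀ = 0 and Q̄ = 0.
Inverse-square distance factor (a/d)² = 1.0028² = 1.005608.

Q̄ ≈ 0.00 W/m²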